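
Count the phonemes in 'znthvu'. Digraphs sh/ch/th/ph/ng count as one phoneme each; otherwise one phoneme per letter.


Parsing 'znthvu' greedily, digraphs first:
  'z' -> consonant phoneme (phonemes so far: 1)
  'n' -> consonant phoneme (phonemes so far: 2)
  'th' -> digraph (1 consonant phoneme) (phonemes so far: 3)
  'v' -> consonant phoneme (phonemes so far: 4)
  'u' -> vowel phoneme (phonemes so far: 5)
Total phonemes: 5

5


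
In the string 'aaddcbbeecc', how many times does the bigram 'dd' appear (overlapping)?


Scanning 'aaddcbbeecc' for bigram 'dd':
  Position 0: 'aa' -> no
  Position 1: 'ad' -> no
  Position 2: 'dd' -> MATCH
  Position 3: 'dc' -> no
  Position 4: 'cb' -> no
  Position 5: 'bb' -> no
  Position 6: 'be' -> no
  Position 7: 'ee' -> no
  Position 8: 'ec' -> no
  Position 9: 'cc' -> no
Total matches: 1

1


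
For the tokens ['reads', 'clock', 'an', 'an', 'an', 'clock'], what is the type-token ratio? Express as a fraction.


Tokens: 6
Unique types: ('an', 'clock', 'reads') = 3
TTR = 3/6
Simplify: divide both by 3 -> 1/2
TTR = 1/2

1/2


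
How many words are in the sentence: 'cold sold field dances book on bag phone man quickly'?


Counting words by splitting on spaces:
  Word 1: 'cold'
  Word 2: 'sold'
  Word 3: 'field'
  Word 4: 'dances'
  Word 5: 'book'
  Word 6: 'on'
  Word 7: 'bag'
  Word 8: 'phone'
  Word 9: 'man'
  Word 10: 'quickly'
Total words: 10

10


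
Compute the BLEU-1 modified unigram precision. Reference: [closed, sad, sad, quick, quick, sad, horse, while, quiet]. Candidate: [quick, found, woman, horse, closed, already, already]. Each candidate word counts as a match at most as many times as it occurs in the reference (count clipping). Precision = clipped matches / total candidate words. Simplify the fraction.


Reference word counts: {'closed': 1, 'horse': 1, 'quick': 2, 'quiet': 1, 'sad': 3, 'while': 1}
Checking each candidate word (with clipping):
  'quick' -> in reference (ref count 2, used 1/2) -> match (matches: 1)
  'found' -> not in reference -> no match (matches: 1)
  'woman' -> not in reference -> no match (matches: 1)
  'horse' -> in reference (ref count 1, used 1/1) -> match (matches: 2)
  'closed' -> in reference (ref count 1, used 1/1) -> match (matches: 3)
  'already' -> not in reference -> no match (matches: 3)
  'already' -> not in reference -> no match (matches: 3)
Clipped matches: 3, Candidate length: 7
Precision = 3/7

3/7


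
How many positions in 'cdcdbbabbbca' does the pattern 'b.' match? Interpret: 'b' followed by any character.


Pattern: b. means 'b' followed by any character.
Scanning 'cdcdbbabbbca' position-by-position:
  Pos 0: window 'cd' -> no
  Pos 1: window 'dc' -> no
  Pos 2: window 'cd' -> no
  Pos 3: window 'db' -> no
  Pos 4: window 'bb' -> MATCH
  Pos 5: window 'ba' -> MATCH
  Pos 6: window 'ab' -> no
  Pos 7: window 'bb' -> MATCH
  Pos 8: window 'bb' -> MATCH
  Pos 9: window 'bc' -> MATCH
  Pos 10: window 'ca' -> no
  Pos 11: window 'a' -> no
Total matches: 5

5


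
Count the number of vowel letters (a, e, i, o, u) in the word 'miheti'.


Scanning each character of 'miheti':
  Position 1: 'm' -> consonant (running count: 0)
  Position 2: 'i' -> vowel (running count: 1)
  Position 3: 'h' -> consonant (running count: 1)
  Position 4: 'e' -> vowel (running count: 2)
  Position 5: 't' -> consonant (running count: 2)
  Position 6: 'i' -> vowel (running count: 3)
Total vowels: 3

3


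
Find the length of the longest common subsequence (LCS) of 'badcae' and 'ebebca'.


DP table for LCS of 'badcae' and 'ebebca':
       e  b  e  b  c  a
    0  0  0  0  0  0  0
  b 0  0  1  1  1  1  1
  a 0  0  1  1  1  1  2
  d 0  0  1  1  1  1  2
  c 0  0  1  1  1  2  2
  a 0  0  1  1  1  2  3
  e 0  1  1  2  2  2  3
LCS: 'bca'
LCS length = 3

3


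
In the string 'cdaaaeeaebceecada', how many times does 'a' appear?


Scanning 'cdaaaeeaebceecada' for 'a':
  Position 2: 'a' -> MATCH (count: 1)
  Position 3: 'a' -> MATCH (count: 2)
  Position 4: 'a' -> MATCH (count: 3)
  Position 7: 'a' -> MATCH (count: 4)
  Position 14: 'a' -> MATCH (count: 5)
  Position 16: 'a' -> MATCH (count: 6)
Total occurrences of 'a': 6

6


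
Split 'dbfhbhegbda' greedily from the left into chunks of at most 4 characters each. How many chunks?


'dbfhbhegbda' has 11 characters.
Chunking with max size 4:
  Chunk 1: 'dbfh' (positions 0-3)
  Chunk 2: 'bheg' (positions 4-7)
  Chunk 3: 'bda' (positions 8-10)
Total chunks: ceil(11 / 4) = 3

3


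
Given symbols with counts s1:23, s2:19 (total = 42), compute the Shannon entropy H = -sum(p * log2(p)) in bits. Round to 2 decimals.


Computing entropy H = -sum(p_i * log2(p_i)):
  s1: p = 23/42 = 0.5476, -p*log2(p) = 0.4757
  s2: p = 19/42 = 0.4524, -p*log2(p) = 0.5177
H = sum of terms = 0.9934
Rounded to 2 decimals: 0.99

0.99


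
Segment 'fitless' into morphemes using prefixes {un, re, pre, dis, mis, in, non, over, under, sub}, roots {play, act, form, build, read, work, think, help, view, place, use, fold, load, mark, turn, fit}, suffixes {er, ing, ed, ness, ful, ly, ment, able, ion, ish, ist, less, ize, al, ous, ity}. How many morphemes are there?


Segmenting 'fitless' against the inventory:
  'fit' -> root (morpheme 1)
  'less' -> suffix (morpheme 2)
Total morphemes: 2

2


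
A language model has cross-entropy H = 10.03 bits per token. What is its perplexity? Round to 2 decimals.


Perplexity formula: PP = 2^H
H = 10.03
PP = 2^10.03
Decompose: 2^10.03 = 2^10 * 2^0.03
2^10 = 1024, 2^0.03 ~ 1.0210121
PP ~ 1024 * 1.0210121 = 1045.5163904
Rounded to 2 decimals: 1045.52

1045.52


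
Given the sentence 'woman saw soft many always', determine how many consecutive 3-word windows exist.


Word trigrams from [5] words:
  Trigram 1: (woman saw soft)
  Trigram 2: (saw soft many)
  Trigram 3: (soft many always)
Total word trigrams: 5 - 2 = 3

3


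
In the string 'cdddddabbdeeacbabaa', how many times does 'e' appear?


Scanning 'cdddddabbdeeacbabaa' for 'e':
  Position 10: 'e' -> MATCH (count: 1)
  Position 11: 'e' -> MATCH (count: 2)
Total occurrences of 'e': 2

2


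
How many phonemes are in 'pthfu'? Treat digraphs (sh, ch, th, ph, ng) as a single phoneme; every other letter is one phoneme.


Parsing 'pthfu' greedily, digraphs first:
  'p' -> consonant phoneme (phonemes so far: 1)
  'th' -> digraph (1 consonant phoneme) (phonemes so far: 2)
  'f' -> consonant phoneme (phonemes so far: 3)
  'u' -> vowel phoneme (phonemes so far: 4)
Total phonemes: 4

4


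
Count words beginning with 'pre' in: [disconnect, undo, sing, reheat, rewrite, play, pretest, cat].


Checking each word for prefix 'pre':
  'disconnect' -> no (count: 0)
  'undo' -> no (count: 0)
  'sing' -> no (count: 0)
  'reheat' -> no (count: 0)
  'rewrite' -> no (count: 0)
  'play' -> no (count: 0)
  'pretest' -> YES, starts with 'pre' (count: 1)
  'cat' -> no (count: 1)
Total with prefix 'pre': 1

1


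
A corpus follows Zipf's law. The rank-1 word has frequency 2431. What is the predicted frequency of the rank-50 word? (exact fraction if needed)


Zipf's law: freq(rank) = f1 / rank
f1 = 2431, rank = 50
freq = 2431 / 50
GCD(2431, 50) = 1
Simplified: 2431/50

2431/50


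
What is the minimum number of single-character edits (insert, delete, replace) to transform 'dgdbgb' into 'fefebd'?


Building DP table for s1='dgdbgb' (len 6) and s2='fefebd' (len 6):
       f  e  f  e  b  d
    0  1  2  3  4  5  6
  d 1  1  2  3  4  5  5
  g 2  2  2  3  4  5  6
  d 3  3  3  3  4  5  5
  b 4  4  4  4  4  4  5
  g 5  5  5  5  5  5  5
  b 6  6  6  6  6  5  6
Edit distance = dp[6][6] = 6

6


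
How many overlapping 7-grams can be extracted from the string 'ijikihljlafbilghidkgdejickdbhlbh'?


String 'ijikihljlafbilghidkgdejickdbhlbh' has length L = 32.
Number of overlapping n-grams = L - n + 1
Substituting: 32 - 7 + 1 = 26

26


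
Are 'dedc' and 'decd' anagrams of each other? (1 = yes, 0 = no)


Sort characters of 'dedc': 'cdde'
Sort characters of 'decd': 'cdde'
Sorted forms match -> they ARE anagrams
Result: 1

1


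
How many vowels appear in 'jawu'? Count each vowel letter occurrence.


Scanning each character of 'jawu':
  Position 1: 'j' -> consonant (running count: 0)
  Position 2: 'a' -> vowel (running count: 1)
  Position 3: 'w' -> consonant (running count: 1)
  Position 4: 'u' -> vowel (running count: 2)
Total vowels: 2

2


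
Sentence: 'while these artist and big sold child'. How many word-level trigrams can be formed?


Word trigrams from [7] words:
  Trigram 1: (while these artist)
  Trigram 2: (these artist and)
  Trigram 3: (artist and big)
  Trigram 4: (and big sold)
  Trigram 5: (big sold child)
Total word trigrams: 7 - 2 = 5

5


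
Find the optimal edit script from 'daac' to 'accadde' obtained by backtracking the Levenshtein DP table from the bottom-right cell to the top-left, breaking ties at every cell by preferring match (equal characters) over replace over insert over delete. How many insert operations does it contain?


Edit distance = 6. Backtracking from cell (4, 7) with preference match > replace > insert > delete,
then listing the resulting alignment 'daac' -> 'accadde' left to right:
  Step 1: insert 'a' [insertion #1]
  Step 2: insert 'c' [insertion #2]
  Step 3: replace d->c
  Step 4: keep 'a'
  Step 5: insert 'd' [insertion #3]
  Step 6: replace a->d
  Step 7: replace c->e
Total insertions: 3

3


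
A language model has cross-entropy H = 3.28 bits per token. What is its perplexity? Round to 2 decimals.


Perplexity formula: PP = 2^H
H = 3.28
PP = 2^3.28
Decompose: 2^3.28 = 2^3 * 2^0.28
2^3 = 8, 2^0.28 ~ 1.2141949
PP ~ 8 * 1.2141949 = 9.7135592
Rounded to 2 decimals: 9.71

9.71


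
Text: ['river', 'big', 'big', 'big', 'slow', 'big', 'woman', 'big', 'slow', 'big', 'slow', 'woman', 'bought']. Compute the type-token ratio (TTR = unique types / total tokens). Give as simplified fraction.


Tokens: 13
Unique types: ('big', 'bought', 'river', 'slow', 'woman') = 5
TTR = 5/13
Already in lowest terms.

5/13


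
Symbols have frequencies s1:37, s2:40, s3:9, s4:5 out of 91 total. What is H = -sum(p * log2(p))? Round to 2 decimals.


Computing entropy H = -sum(p_i * log2(p_i)):
  s1: p = 37/91 = 0.4066, -p*log2(p) = 0.5279
  s2: p = 40/91 = 0.4396, -p*log2(p) = 0.5213
  s3: p = 9/91 = 0.0989, -p*log2(p) = 0.3301
  s4: p = 5/91 = 0.0549, -p*log2(p) = 0.2300
H = sum of terms = 1.6093
Rounded to 2 decimals: 1.61

1.61


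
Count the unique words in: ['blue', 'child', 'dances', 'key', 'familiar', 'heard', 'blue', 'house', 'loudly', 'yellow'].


Listing all tokens and tracking unique types:
  Token 1: 'blue' -> NEW (unique so far: 1)
  Token 2: 'child' -> NEW (unique so far: 2)
  Token 3: 'dances' -> NEW (unique so far: 3)
  Token 4: 'key' -> NEW (unique so far: 4)
  Token 5: 'familiar' -> NEW (unique so far: 5)
  Token 6: 'heard' -> NEW (unique so far: 6)
  Token 7: 'blue' -> duplicate (unique so far: 6)
  Token 8: 'house' -> NEW (unique so far: 7)
  Token 9: 'loudly' -> NEW (unique so far: 8)
  Token 10: 'yellow' -> NEW (unique so far: 9)
Unique types: ('blue', 'child', 'dances', 'familiar', 'heard', 'house', 'key', 'loudly', 'yellow')
Vocabulary size: 9

9


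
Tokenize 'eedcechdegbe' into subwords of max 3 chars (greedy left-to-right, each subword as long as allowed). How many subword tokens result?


'eedcechdegbe' has 12 characters.
Chunking with max size 3:
  Chunk 1: 'eed' (positions 0-2)
  Chunk 2: 'cec' (positions 3-5)
  Chunk 3: 'hde' (positions 6-8)
  Chunk 4: 'gbe' (positions 9-11)
Total chunks: ceil(12 / 3) = 4

4


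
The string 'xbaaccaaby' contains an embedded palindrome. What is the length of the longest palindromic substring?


Scanning 'xbaaccaaby' for palindromic substrings.
Substring at positions 1-8: 'baaccaab'.
Check: reverse('baaccaab') = 'baaccaab' -> palindrome confirmed.
Neighbouring characters ('x' / 'y') break symmetry, so it cannot extend further.
No longer palindromic substring exists; longest length = 8

8


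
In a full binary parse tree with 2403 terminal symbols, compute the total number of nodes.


Leaf nodes (terminals): 2403
Internal nodes = n - 1 = 2403 - 1 = 2402
Total = leaves + internal = 2403 + 2402 = 4805

4805


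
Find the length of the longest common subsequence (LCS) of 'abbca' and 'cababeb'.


DP table for LCS of 'abbca' and 'cababeb':
       c  a  b  a  b  e  b
    0  0  0  0  0  0  0  0
  a 0  0  1  1  1  1  1  1
  b 0  0  1  2  2  2  2  2
  b 0  0  1  2  2  3  3  3
  c 0  1  1  2  2  3  3  3
  a 0  1  2  2  3  3  3  3
LCS: 'abb'
LCS length = 3

3


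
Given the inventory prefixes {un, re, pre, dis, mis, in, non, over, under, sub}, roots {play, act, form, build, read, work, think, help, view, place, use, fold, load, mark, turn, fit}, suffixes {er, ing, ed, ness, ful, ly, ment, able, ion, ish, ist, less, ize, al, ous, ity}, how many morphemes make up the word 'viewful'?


Segmenting 'viewful' against the inventory:
  'view' -> root (morpheme 1)
  'ful' -> suffix (morpheme 2)
Total morphemes: 2

2


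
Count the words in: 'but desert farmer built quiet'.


Counting words by splitting on spaces:
  Word 1: 'but'
  Word 2: 'desert'
  Word 3: 'farmer'
  Word 4: 'built'
  Word 5: 'quiet'
Total words: 5

5


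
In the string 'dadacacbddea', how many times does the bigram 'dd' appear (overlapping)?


Scanning 'dadacacbddea' for bigram 'dd':
  Position 0: 'da' -> no
  Position 1: 'ad' -> no
  Position 2: 'da' -> no
  Position 3: 'ac' -> no
  Position 4: 'ca' -> no
  Position 5: 'ac' -> no
  Position 6: 'cb' -> no
  Position 7: 'bd' -> no
  Position 8: 'dd' -> MATCH
  Position 9: 'de' -> no
  Position 10: 'ea' -> no
Total matches: 1

1


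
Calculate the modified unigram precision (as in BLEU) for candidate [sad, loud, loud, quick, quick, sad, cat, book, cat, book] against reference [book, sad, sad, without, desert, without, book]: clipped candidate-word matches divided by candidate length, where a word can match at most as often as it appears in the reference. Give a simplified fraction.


Reference word counts: {'book': 2, 'desert': 1, 'sad': 2, 'without': 2}
Checking each candidate word (with clipping):
  'sad' -> in reference (ref count 2, used 1/2) -> match (matches: 1)
  'loud' -> not in reference -> no match (matches: 1)
  'loud' -> not in reference -> no match (matches: 1)
  'quick' -> not in reference -> no match (matches: 1)
  'quick' -> not in reference -> no match (matches: 1)
  'sad' -> in reference (ref count 2, used 2/2) -> match (matches: 2)
  'cat' -> not in reference -> no match (matches: 2)
  'book' -> in reference (ref count 2, used 1/2) -> match (matches: 3)
  'cat' -> not in reference -> no match (matches: 3)
  'book' -> in reference (ref count 2, used 2/2) -> match (matches: 4)
Clipped matches: 4, Candidate length: 10
Precision = 4/10 = 2/5

2/5


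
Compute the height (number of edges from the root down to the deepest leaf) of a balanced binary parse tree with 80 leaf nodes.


In a balanced binary tree with n leaves the deepest leaf is ceil(log2(n)) edges below the root.
log2(80) = 6.3219
ceil(6.3219) = 7
height (edges) = 7

7


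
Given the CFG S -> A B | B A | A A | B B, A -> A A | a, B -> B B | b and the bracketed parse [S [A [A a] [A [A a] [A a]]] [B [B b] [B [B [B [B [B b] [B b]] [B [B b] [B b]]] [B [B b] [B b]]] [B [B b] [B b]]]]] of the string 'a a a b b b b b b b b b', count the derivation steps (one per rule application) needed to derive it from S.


Every bracketed nonterminal node [X ...] in the tree is produced by exactly one rule application.
Reading the tree off as a leftmost derivation:
  Step 1: S  =>  A B   (applied S -> A B)
  Step 2: A B  =>  A A B   (applied A -> A A)
  Step 3: A A B  =>  a A B   (applied A -> a)
  Step 4: a A B  =>  a A A B   (applied A -> A A)
  Step 5: a A A B  =>  a a A B   (applied A -> a)
  Step 6: a a A B  =>  a a a B   (applied A -> a)
  Step 7: a a a B  =>  a a a B B   (applied B -> B B)
  Step 8: a a a B B  =>  a a a b B   (applied B -> b)
  Step 9: a a a b B  =>  a a a b B B   (applied B -> B B)
  Step 10: a a a b B B  =>  a a a b B B B   (applied B -> B B)
  Step 11: a a a b B B B  =>  a a a b B B B B   (applied B -> B B)
  Step 12: a a a b B B B B  =>  a a a b B B B B B   (applied B -> B B)
  Step 13: a a a b B B B B B  =>  a a a b b B B B B   (applied B -> b)
  Step 14: a a a b b B B B B  =>  a a a b b b B B B   (applied B -> b)
  Step 15: a a a b b b B B B  =>  a a a b b b B B B B   (applied B -> B B)
  Step 16: a a a b b b B B B B  =>  a a a b b b b B B B   (applied B -> b)
  Step 17: a a a b b b b B B B  =>  a a a b b b b b B B   (applied B -> b)
  Step 18: a a a b b b b b B B  =>  a a a b b b b b B B B   (applied B -> B B)
  Step 19: a a a b b b b b B B B  =>  a a a b b b b b b B B   (applied B -> b)
  Step 20: a a a b b b b b b B B  =>  a a a b b b b b b b B   (applied B -> b)
  Step 21: a a a b b b b b b b B  =>  a a a b b b b b b b B B   (applied B -> B B)
  Step 22: a a a b b b b b b b B B  =>  a a a b b b b b b b b B   (applied B -> b)
  Step 23: a a a b b b b b b b b B  =>  a a a b b b b b b b b b   (applied B -> b)
Final yield: a a a b b b b b b b b b
Total rewrite steps: 23

23


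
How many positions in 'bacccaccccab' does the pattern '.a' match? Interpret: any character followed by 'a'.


Pattern: .a means any character followed by 'a'.
Scanning 'bacccaccccab' position-by-position:
  Pos 0: window 'ba' -> MATCH
  Pos 1: window 'ac' -> no
  Pos 2: window 'cc' -> no
  Pos 3: window 'cc' -> no
  Pos 4: window 'ca' -> MATCH
  Pos 5: window 'ac' -> no
  Pos 6: window 'cc' -> no
  Pos 7: window 'cc' -> no
  Pos 8: window 'cc' -> no
  Pos 9: window 'ca' -> MATCH
  Pos 10: window 'ab' -> no
  Pos 11: window 'b' -> no
Total matches: 3

3


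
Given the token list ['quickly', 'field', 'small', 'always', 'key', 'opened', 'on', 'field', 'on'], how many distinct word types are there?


Listing all tokens and tracking unique types:
  Token 1: 'quickly' -> NEW (unique so far: 1)
  Token 2: 'field' -> NEW (unique so far: 2)
  Token 3: 'small' -> NEW (unique so far: 3)
  Token 4: 'always' -> NEW (unique so far: 4)
  Token 5: 'key' -> NEW (unique so far: 5)
  Token 6: 'opened' -> NEW (unique so far: 6)
  Token 7: 'on' -> NEW (unique so far: 7)
  Token 8: 'field' -> duplicate (unique so far: 7)
  Token 9: 'on' -> duplicate (unique so far: 7)
Unique types: ('always', 'field', 'key', 'on', 'opened', 'quickly', 'small')
Vocabulary size: 7

7


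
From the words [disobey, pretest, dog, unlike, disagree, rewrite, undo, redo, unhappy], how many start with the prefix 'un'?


Checking each word for prefix 'un':
  'disobey' -> no (count: 0)
  'pretest' -> no (count: 0)
  'dog' -> no (count: 0)
  'unlike' -> YES, starts with 'un' (count: 1)
  'disagree' -> no (count: 1)
  'rewrite' -> no (count: 1)
  'undo' -> YES, starts with 'un' (count: 2)
  'redo' -> no (count: 2)
  'unhappy' -> YES, starts with 'un' (count: 3)
Total with prefix 'un': 3

3


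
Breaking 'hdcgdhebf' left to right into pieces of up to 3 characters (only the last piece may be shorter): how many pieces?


'hdcgdhebf' has 9 characters.
Chunking with max size 3:
  Chunk 1: 'hdc' (positions 0-2)
  Chunk 2: 'gdh' (positions 3-5)
  Chunk 3: 'ebf' (positions 6-8)
Total chunks: ceil(9 / 3) = 3

3


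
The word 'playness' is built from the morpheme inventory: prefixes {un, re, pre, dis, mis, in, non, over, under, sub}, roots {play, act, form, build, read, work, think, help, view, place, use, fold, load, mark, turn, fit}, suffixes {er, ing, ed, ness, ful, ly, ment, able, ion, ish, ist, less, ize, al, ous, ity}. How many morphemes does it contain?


Segmenting 'playness' against the inventory:
  'play' -> root (morpheme 1)
  'ness' -> suffix (morpheme 2)
Total morphemes: 2

2


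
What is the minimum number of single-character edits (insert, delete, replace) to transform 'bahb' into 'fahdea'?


Building DP table for s1='bahb' (len 4) and s2='fahdea' (len 6):
       f  a  h  d  e  a
    0  1  2  3  4  5  6
  b 1  1  2  3  4  5  6
  a 2  2  1  2  3  4  5
  h 3  3  2  1  2  3  4
  b 4  4  3  2  2  3  4
Edit distance = dp[4][6] = 4

4


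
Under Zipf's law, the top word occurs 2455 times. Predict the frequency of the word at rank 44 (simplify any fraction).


Zipf's law: freq(rank) = f1 / rank
f1 = 2455, rank = 44
freq = 2455 / 44
GCD(2455, 44) = 1
Simplified: 2455/44

2455/44


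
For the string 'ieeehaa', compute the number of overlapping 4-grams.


String 'ieeehaa' has length L = 7.
Number of overlapping n-grams = L - n + 1
Substituting: 7 - 4 + 1 = 4

4


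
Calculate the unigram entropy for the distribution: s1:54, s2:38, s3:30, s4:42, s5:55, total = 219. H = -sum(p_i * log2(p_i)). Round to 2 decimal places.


Computing entropy H = -sum(p_i * log2(p_i)):
  s1: p = 54/219 = 0.2466, -p*log2(p) = 0.4981
  s2: p = 38/219 = 0.1735, -p*log2(p) = 0.4385
  s3: p = 30/219 = 0.1370, -p*log2(p) = 0.3929
  s4: p = 42/219 = 0.1918, -p*log2(p) = 0.4569
  s5: p = 55/219 = 0.2511, -p*log2(p) = 0.5006
H = sum of terms = 2.2870
Rounded to 2 decimals: 2.29

2.29


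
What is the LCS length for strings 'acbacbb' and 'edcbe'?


DP table for LCS of 'acbacbb' and 'edcbe':
       e  d  c  b  e
    0  0  0  0  0  0
  a 0  0  0  0  0  0
  c 0  0  0  1  1  1
  b 0  0  0  1  2  2
  a 0  0  0  1  2  2
  c 0  0  0  1  2  2
  b 0  0  0  1  2  2
  b 0  0  0  1  2  2
LCS: 'cb'
LCS length = 2

2


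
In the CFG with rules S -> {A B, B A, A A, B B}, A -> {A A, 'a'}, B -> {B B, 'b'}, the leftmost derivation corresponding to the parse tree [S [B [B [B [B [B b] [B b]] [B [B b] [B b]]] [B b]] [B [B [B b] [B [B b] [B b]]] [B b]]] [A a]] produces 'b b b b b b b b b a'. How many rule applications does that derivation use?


Every bracketed nonterminal node [X ...] in the tree is produced by exactly one rule application.
Reading the tree off as a leftmost derivation:
  Step 1: S  =>  B A   (applied S -> B A)
  Step 2: B A  =>  B B A   (applied B -> B B)
  Step 3: B B A  =>  B B B A   (applied B -> B B)
  Step 4: B B B A  =>  B B B B A   (applied B -> B B)
  Step 5: B B B B A  =>  B B B B B A   (applied B -> B B)
  Step 6: B B B B B A  =>  b B B B B A   (applied B -> b)
  Step 7: b B B B B A  =>  b b B B B A   (applied B -> b)
  Step 8: b b B B B A  =>  b b B B B B A   (applied B -> B B)
  Step 9: b b B B B B A  =>  b b b B B B A   (applied B -> b)
  Step 10: b b b B B B A  =>  b b b b B B A   (applied B -> b)
  Step 11: b b b b B B A  =>  b b b b b B A   (applied B -> b)
  Step 12: b b b b b B A  =>  b b b b b B B A   (applied B -> B B)
  Step 13: b b b b b B B A  =>  b b b b b B B B A   (applied B -> B B)
  Step 14: b b b b b B B B A  =>  b b b b b b B B A   (applied B -> b)
  Step 15: b b b b b b B B A  =>  b b b b b b B B B A   (applied B -> B B)
  Step 16: b b b b b b B B B A  =>  b b b b b b b B B A   (applied B -> b)
  Step 17: b b b b b b b B B A  =>  b b b b b b b b B A   (applied B -> b)
  Step 18: b b b b b b b b B A  =>  b b b b b b b b b A   (applied B -> b)
  Step 19: b b b b b b b b b A  =>  b b b b b b b b b a   (applied A -> a)
Final yield: b b b b b b b b b a
Total rewrite steps: 19

19


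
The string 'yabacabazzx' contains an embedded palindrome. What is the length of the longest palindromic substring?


Scanning 'yabacabazzx' for palindromic substrings.
Substring at positions 1-7: 'abacaba'.
Check: reverse('abacaba') = 'abacaba' -> palindrome confirmed.
Neighbouring characters ('y' / 'z') break symmetry, so it cannot extend further.
No longer palindromic substring exists; longest length = 7

7


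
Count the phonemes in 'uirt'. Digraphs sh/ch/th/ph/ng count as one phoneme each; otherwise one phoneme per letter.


Parsing 'uirt' greedily, digraphs first:
  'u' -> vowel phoneme (phonemes so far: 1)
  'i' -> vowel phoneme (phonemes so far: 2)
  'r' -> consonant phoneme (phonemes so far: 3)
  't' -> consonant phoneme (phonemes so far: 4)
Total phonemes: 4

4


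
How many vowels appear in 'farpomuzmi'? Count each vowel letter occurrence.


Scanning each character of 'farpomuzmi':
  Position 1: 'f' -> consonant (running count: 0)
  Position 2: 'a' -> vowel (running count: 1)
  Position 3: 'r' -> consonant (running count: 1)
  Position 4: 'p' -> consonant (running count: 1)
  Position 5: 'o' -> vowel (running count: 2)
  Position 6: 'm' -> consonant (running count: 2)
  Position 7: 'u' -> vowel (running count: 3)
  Position 8: 'z' -> consonant (running count: 3)
  Position 9: 'm' -> consonant (running count: 3)
  Position 10: 'i' -> vowel (running count: 4)
Total vowels: 4

4


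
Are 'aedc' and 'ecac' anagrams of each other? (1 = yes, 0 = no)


Sort characters of 'aedc': 'acde'
Sort characters of 'ecac': 'acce'
Sorted forms differ -> they are NOT anagrams
Result: 0

0


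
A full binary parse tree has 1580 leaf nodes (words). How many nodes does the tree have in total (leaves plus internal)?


Leaf nodes (terminals): 1580
Internal nodes = n - 1 = 1580 - 1 = 1579
Total = leaves + internal = 1580 + 1579 = 3159

3159


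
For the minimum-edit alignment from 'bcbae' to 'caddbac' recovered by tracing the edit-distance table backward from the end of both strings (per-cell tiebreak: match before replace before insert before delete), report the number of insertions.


Edit distance = 5. Backtracking from cell (5, 7) with preference match > replace > insert > delete,
then listing the resulting alignment 'bcbae' -> 'caddbac' left to right:
  Step 1: insert 'c' [insertion #1]
  Step 2: insert 'a' [insertion #2]
  Step 3: replace b->d
  Step 4: replace c->d
  Step 5: keep 'b'
  Step 6: keep 'a'
  Step 7: replace e->c
Total insertions: 2

2


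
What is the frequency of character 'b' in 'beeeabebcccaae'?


Scanning 'beeeabebcccaae' for 'b':
  Position 0: 'b' -> MATCH (count: 1)
  Position 5: 'b' -> MATCH (count: 2)
  Position 7: 'b' -> MATCH (count: 3)
Total occurrences of 'b': 3

3


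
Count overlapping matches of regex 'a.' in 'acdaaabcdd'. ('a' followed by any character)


Pattern: a. means 'a' followed by any character.
Scanning 'acdaaabcdd' position-by-position:
  Pos 0: window 'ac' -> MATCH
  Pos 1: window 'cd' -> no
  Pos 2: window 'da' -> no
  Pos 3: window 'aa' -> MATCH
  Pos 4: window 'aa' -> MATCH
  Pos 5: window 'ab' -> MATCH
  Pos 6: window 'bc' -> no
  Pos 7: window 'cd' -> no
  Pos 8: window 'dd' -> no
  Pos 9: window 'd' -> no
Total matches: 4

4


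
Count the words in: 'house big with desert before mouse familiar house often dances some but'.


Counting words by splitting on spaces:
  Word 1: 'house'
  Word 2: 'big'
  Word 3: 'with'
  Word 4: 'desert'
  Word 5: 'before'
  Word 6: 'mouse'
  Word 7: 'familiar'
  Word 8: 'house'
  Word 9: 'often'
  Word 10: 'dances'
  Word 11: 'some'
  Word 12: 'but'
Total words: 12

12


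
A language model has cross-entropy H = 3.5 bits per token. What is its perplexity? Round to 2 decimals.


Perplexity formula: PP = 2^H
H = 3.5
PP = 2^3.5
Decompose: 2^3.5 = 2^3 * 2^0.5 = 2^3 * sqrt(2)
2^3 = 8, sqrt(2) ~ 1.4142136
PP ~ 8 * 1.4142136 = 11.3137088
Rounded to 2 decimals: 11.31

11.31


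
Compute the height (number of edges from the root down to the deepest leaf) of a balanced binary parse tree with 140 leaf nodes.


In a balanced binary tree with n leaves the deepest leaf is ceil(log2(n)) edges below the root.
log2(140) = 7.1293
ceil(7.1293) = 8
height (edges) = 8

8


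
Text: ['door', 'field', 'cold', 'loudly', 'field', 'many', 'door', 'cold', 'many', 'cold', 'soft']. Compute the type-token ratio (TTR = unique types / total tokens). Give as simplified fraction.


Tokens: 11
Unique types: ('cold', 'door', 'field', 'loudly', 'many', 'soft') = 6
TTR = 6/11
Already in lowest terms.

6/11


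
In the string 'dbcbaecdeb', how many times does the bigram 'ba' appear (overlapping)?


Scanning 'dbcbaecdeb' for bigram 'ba':
  Position 0: 'db' -> no
  Position 1: 'bc' -> no
  Position 2: 'cb' -> no
  Position 3: 'ba' -> MATCH
  Position 4: 'ae' -> no
  Position 5: 'ec' -> no
  Position 6: 'cd' -> no
  Position 7: 'de' -> no
  Position 8: 'eb' -> no
Total matches: 1

1


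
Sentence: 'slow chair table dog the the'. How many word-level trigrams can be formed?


Word trigrams from [6] words:
  Trigram 1: (slow chair table)
  Trigram 2: (chair table dog)
  Trigram 3: (table dog the)
  Trigram 4: (dog the the)
Total word trigrams: 6 - 2 = 4

4


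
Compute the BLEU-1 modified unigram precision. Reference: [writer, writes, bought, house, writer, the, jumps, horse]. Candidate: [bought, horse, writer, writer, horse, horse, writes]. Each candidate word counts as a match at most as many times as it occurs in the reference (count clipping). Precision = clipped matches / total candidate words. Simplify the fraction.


Reference word counts: {'bought': 1, 'horse': 1, 'house': 1, 'jumps': 1, 'the': 1, 'writer': 2, 'writes': 1}
Checking each candidate word (with clipping):
  'bought' -> in reference (ref count 1, used 1/1) -> match (matches: 1)
  'horse' -> in reference (ref count 1, used 1/1) -> match (matches: 2)
  'writer' -> in reference (ref count 2, used 1/2) -> match (matches: 3)
  'writer' -> in reference (ref count 2, used 2/2) -> match (matches: 4)
  'horse' -> ref count 1 already used up (1/1) -> clipped, no match (matches: 4)
  'horse' -> ref count 1 already used up (1/1) -> clipped, no match (matches: 4)
  'writes' -> in reference (ref count 1, used 1/1) -> match (matches: 5)
Clipped matches: 5, Candidate length: 7
Precision = 5/7

5/7


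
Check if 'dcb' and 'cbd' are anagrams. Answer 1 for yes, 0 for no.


Sort characters of 'dcb': 'bcd'
Sort characters of 'cbd': 'bcd'
Sorted forms match -> they ARE anagrams
Result: 1

1


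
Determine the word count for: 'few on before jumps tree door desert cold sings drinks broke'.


Counting words by splitting on spaces:
  Word 1: 'few'
  Word 2: 'on'
  Word 3: 'before'
  Word 4: 'jumps'
  Word 5: 'tree'
  Word 6: 'door'
  Word 7: 'desert'
  Word 8: 'cold'
  Word 9: 'sings'
  Word 10: 'drinks'
  Word 11: 'broke'
Total words: 11

11


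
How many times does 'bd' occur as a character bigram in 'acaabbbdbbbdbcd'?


Scanning 'acaabbbdbbbdbcd' for bigram 'bd':
  Position 0: 'ac' -> no
  Position 1: 'ca' -> no
  Position 2: 'aa' -> no
  Position 3: 'ab' -> no
  Position 4: 'bb' -> no
  Position 5: 'bb' -> no
  Position 6: 'bd' -> MATCH
  Position 7: 'db' -> no
  Position 8: 'bb' -> no
  Position 9: 'bb' -> no
  Position 10: 'bd' -> MATCH
  Position 11: 'db' -> no
  Position 12: 'bc' -> no
  Position 13: 'cd' -> no
Total matches: 2

2


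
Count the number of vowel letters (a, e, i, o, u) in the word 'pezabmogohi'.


Scanning each character of 'pezabmogohi':
  Position 1: 'p' -> consonant (running count: 0)
  Position 2: 'e' -> vowel (running count: 1)
  Position 3: 'z' -> consonant (running count: 1)
  Position 4: 'a' -> vowel (running count: 2)
  Position 5: 'b' -> consonant (running count: 2)
  Position 6: 'm' -> consonant (running count: 2)
  Position 7: 'o' -> vowel (running count: 3)
  Position 8: 'g' -> consonant (running count: 3)
  Position 9: 'o' -> vowel (running count: 4)
  Position 10: 'h' -> consonant (running count: 4)
  Position 11: 'i' -> vowel (running count: 5)
Total vowels: 5

5


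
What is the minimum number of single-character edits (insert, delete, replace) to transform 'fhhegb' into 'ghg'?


Building DP table for s1='fhhegb' (len 6) and s2='ghg' (len 3):
       g  h  g
    0  1  2  3
  f 1  1  2  3
  h 2  2  1  2
  h 3  3  2  2
  e 4  4  3  3
  g 5  4  4  3
  b 6  5  5  4
Edit distance = dp[6][3] = 4

4


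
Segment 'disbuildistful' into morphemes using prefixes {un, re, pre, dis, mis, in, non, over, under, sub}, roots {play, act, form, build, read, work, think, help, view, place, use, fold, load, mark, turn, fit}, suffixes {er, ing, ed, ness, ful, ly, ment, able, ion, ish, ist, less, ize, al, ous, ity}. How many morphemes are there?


Segmenting 'disbuildistful' against the inventory:
  'dis' -> prefix (morpheme 1)
  'build' -> root (morpheme 2)
  'ist' -> suffix (morpheme 3)
  'ful' -> suffix (morpheme 4)
Total morphemes: 4

4


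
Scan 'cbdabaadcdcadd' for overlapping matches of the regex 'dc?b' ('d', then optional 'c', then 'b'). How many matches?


Pattern: dc?b means 'd', then optional 'c', then 'b'.
Scanning 'cbdabaadcdcadd' position-by-position:
  Pos 0: window 'cbd' -> no
  Pos 1: window 'bda' -> no
  Pos 2: window 'dab' -> no
  Pos 3: window 'aba' -> no
  Pos 4: window 'baa' -> no
  Pos 5: window 'aad' -> no
  Pos 6: window 'adc' -> no
  Pos 7: window 'dcd' -> no
  Pos 8: window 'cdc' -> no
  Pos 9: window 'dca' -> no
  Pos 10: window 'cad' -> no
  Pos 11: window 'add' -> no
  Pos 12: window 'dd' -> no
  Pos 13: window 'd' -> no
Total matches: 0

0


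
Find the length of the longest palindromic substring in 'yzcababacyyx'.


Scanning 'yzcababacyyx' for palindromic substrings.
Substring at positions 2-8: 'cababac'.
Check: reverse('cababac') = 'cababac' -> palindrome confirmed.
Neighbouring characters ('z' / 'y') break symmetry, so it cannot extend further.
No longer palindromic substring exists; longest length = 7

7


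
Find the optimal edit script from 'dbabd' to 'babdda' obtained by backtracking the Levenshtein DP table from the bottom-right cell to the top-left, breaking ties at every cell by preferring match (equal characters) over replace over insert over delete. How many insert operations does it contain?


Edit distance = 3. Backtracking from cell (5, 6) with preference match > replace > insert > delete,
then listing the resulting alignment 'dbabd' -> 'babdda' left to right:
  Step 1: delete 'd'
  Step 2: keep 'b'
  Step 3: keep 'a'
  Step 4: keep 'b'
  Step 5: insert 'd' [insertion #1]
  Step 6: keep 'd'
  Step 7: insert 'a' [insertion #2]
Total insertions: 2

2


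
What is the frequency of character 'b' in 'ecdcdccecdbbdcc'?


Scanning 'ecdcdccecdbbdcc' for 'b':
  Position 10: 'b' -> MATCH (count: 1)
  Position 11: 'b' -> MATCH (count: 2)
Total occurrences of 'b': 2

2


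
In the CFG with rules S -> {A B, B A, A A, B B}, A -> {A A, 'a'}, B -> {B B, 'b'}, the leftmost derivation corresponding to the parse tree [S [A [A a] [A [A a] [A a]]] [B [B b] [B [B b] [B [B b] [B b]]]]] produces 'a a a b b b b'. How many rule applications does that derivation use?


Every bracketed nonterminal node [X ...] in the tree is produced by exactly one rule application.
Reading the tree off as a leftmost derivation:
  Step 1: S  =>  A B   (applied S -> A B)
  Step 2: A B  =>  A A B   (applied A -> A A)
  Step 3: A A B  =>  a A B   (applied A -> a)
  Step 4: a A B  =>  a A A B   (applied A -> A A)
  Step 5: a A A B  =>  a a A B   (applied A -> a)
  Step 6: a a A B  =>  a a a B   (applied A -> a)
  Step 7: a a a B  =>  a a a B B   (applied B -> B B)
  Step 8: a a a B B  =>  a a a b B   (applied B -> b)
  Step 9: a a a b B  =>  a a a b B B   (applied B -> B B)
  Step 10: a a a b B B  =>  a a a b b B   (applied B -> b)
  Step 11: a a a b b B  =>  a a a b b B B   (applied B -> B B)
  Step 12: a a a b b B B  =>  a a a b b b B   (applied B -> b)
  Step 13: a a a b b b B  =>  a a a b b b b   (applied B -> b)
Final yield: a a a b b b b
Total rewrite steps: 13

13


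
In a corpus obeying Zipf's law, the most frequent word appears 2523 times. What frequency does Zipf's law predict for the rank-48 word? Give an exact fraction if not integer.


Zipf's law: freq(rank) = f1 / rank
f1 = 2523, rank = 48
freq = 2523 / 48
GCD(2523, 48) = 3
Simplified: 841/16

841/16


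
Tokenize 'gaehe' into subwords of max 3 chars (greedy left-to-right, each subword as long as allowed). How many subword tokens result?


'gaehe' has 5 characters.
Chunking with max size 3:
  Chunk 1: 'gae' (positions 0-2)
  Chunk 2: 'he' (positions 3-4)
Total chunks: ceil(5 / 3) = 2

2


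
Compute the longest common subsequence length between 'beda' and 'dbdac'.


DP table for LCS of 'beda' and 'dbdac':
       d  b  d  a  c
    0  0  0  0  0  0
  b 0  0  1  1  1  1
  e 0  0  1  1  1  1
  d 0  1  1  2  2  2
  a 0  1  1  2  3  3
LCS: 'bda'
LCS length = 3

3


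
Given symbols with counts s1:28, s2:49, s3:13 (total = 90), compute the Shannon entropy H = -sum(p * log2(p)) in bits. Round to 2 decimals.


Computing entropy H = -sum(p_i * log2(p_i)):
  s1: p = 28/90 = 0.3111, -p*log2(p) = 0.5241
  s2: p = 49/90 = 0.5444, -p*log2(p) = 0.4776
  s3: p = 13/90 = 0.1444, -p*log2(p) = 0.4032
H = sum of terms = 1.4049
Rounded to 2 decimals: 1.40

1.40


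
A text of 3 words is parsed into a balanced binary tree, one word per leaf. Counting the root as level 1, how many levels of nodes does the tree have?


In a balanced binary tree with n leaves the deepest leaf is ceil(log2(n)) edges below the root,
so counting node levels inclusive of root and leaves gives ceil(log2(n)) + 1 levels.
log2(3) = 1.5850
ceil(1.5850) = 2
levels = 2 + 1 = 3

3


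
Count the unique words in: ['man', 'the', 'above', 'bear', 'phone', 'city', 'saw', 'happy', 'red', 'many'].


Listing all tokens and tracking unique types:
  Token 1: 'man' -> NEW (unique so far: 1)
  Token 2: 'the' -> NEW (unique so far: 2)
  Token 3: 'above' -> NEW (unique so far: 3)
  Token 4: 'bear' -> NEW (unique so far: 4)
  Token 5: 'phone' -> NEW (unique so far: 5)
  Token 6: 'city' -> NEW (unique so far: 6)
  Token 7: 'saw' -> NEW (unique so far: 7)
  Token 8: 'happy' -> NEW (unique so far: 8)
  Token 9: 'red' -> NEW (unique so far: 9)
  Token 10: 'many' -> NEW (unique so far: 10)
Unique types: ('above', 'bear', 'city', 'happy', 'man', 'many', 'phone', 'red', 'saw', 'the')
Vocabulary size: 10

10


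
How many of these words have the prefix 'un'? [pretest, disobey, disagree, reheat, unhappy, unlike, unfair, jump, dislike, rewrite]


Checking each word for prefix 'un':
  'pretest' -> no (count: 0)
  'disobey' -> no (count: 0)
  'disagree' -> no (count: 0)
  'reheat' -> no (count: 0)
  'unhappy' -> YES, starts with 'un' (count: 1)
  'unlike' -> YES, starts with 'un' (count: 2)
  'unfair' -> YES, starts with 'un' (count: 3)
  'jump' -> no (count: 3)
  'dislike' -> no (count: 3)
  'rewrite' -> no (count: 3)
Total with prefix 'un': 3

3


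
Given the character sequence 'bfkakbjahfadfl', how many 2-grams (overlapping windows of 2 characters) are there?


String 'bfkakbjahfadfl' has length L = 14.
Number of overlapping n-grams = L - n + 1
Substituting: 14 - 2 + 1 = 13

13


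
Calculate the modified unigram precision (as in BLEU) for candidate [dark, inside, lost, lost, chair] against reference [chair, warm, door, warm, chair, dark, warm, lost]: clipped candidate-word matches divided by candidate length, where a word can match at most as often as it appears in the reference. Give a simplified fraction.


Reference word counts: {'chair': 2, 'dark': 1, 'door': 1, 'lost': 1, 'warm': 3}
Checking each candidate word (with clipping):
  'dark' -> in reference (ref count 1, used 1/1) -> match (matches: 1)
  'inside' -> not in reference -> no match (matches: 1)
  'lost' -> in reference (ref count 1, used 1/1) -> match (matches: 2)
  'lost' -> ref count 1 already used up (1/1) -> clipped, no match (matches: 2)
  'chair' -> in reference (ref count 2, used 1/2) -> match (matches: 3)
Clipped matches: 3, Candidate length: 5
Precision = 3/5

3/5


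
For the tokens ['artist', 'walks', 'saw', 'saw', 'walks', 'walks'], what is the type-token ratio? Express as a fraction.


Tokens: 6
Unique types: ('artist', 'saw', 'walks') = 3
TTR = 3/6
Simplify: divide both by 3 -> 1/2
TTR = 1/2

1/2


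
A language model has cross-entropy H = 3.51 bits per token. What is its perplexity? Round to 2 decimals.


Perplexity formula: PP = 2^H
H = 3.51
PP = 2^3.51
Decompose: 2^3.51 = 2^3 * 2^0.51
2^3 = 8, 2^0.51 ~ 1.4240502
PP ~ 8 * 1.4240502 = 11.3924016
Rounded to 2 decimals: 11.39

11.39


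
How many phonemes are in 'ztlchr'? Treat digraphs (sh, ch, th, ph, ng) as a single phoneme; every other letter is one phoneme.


Parsing 'ztlchr' greedily, digraphs first:
  'z' -> consonant phoneme (phonemes so far: 1)
  't' -> consonant phoneme (phonemes so far: 2)
  'l' -> consonant phoneme (phonemes so far: 3)
  'ch' -> digraph (1 consonant phoneme) (phonemes so far: 4)
  'r' -> consonant phoneme (phonemes so far: 5)
Total phonemes: 5

5
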